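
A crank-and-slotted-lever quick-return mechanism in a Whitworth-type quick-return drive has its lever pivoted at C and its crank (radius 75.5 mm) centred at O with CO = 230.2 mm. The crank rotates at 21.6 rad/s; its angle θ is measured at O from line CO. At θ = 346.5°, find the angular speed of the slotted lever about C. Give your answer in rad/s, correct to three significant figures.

5.28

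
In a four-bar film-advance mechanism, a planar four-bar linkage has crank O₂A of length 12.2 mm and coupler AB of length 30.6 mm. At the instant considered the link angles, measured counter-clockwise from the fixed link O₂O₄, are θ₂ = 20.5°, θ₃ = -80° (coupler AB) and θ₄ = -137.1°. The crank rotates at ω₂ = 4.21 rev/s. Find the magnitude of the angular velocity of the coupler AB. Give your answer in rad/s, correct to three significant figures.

4.79

ω₂ = 26.45 rad/s (from 4.21 rev/s).
Differentiating the loop-closure r₂e^{iθ₂}+r₃e^{iθ₃}=r₁+r₄e^{iθ₄} gives r₂ω₂e^{iθ₂}+r₃ω₃e^{iθ₃}=r₄ω₄e^{iθ₄}.
Eliminating the other unknown: ω₃ = r₂ω₂ sin(θ₄−θ₂) / [r₃ sin(θ₃−θ₄)].
Numerator sine = -0.38107; denominator sine = +0.83962.
Result = 0.0122·26.45·(-0.38107) / (0.0306·(+0.83962)) = -4.7866 rad/s; magnitude 4.7866 rad/s.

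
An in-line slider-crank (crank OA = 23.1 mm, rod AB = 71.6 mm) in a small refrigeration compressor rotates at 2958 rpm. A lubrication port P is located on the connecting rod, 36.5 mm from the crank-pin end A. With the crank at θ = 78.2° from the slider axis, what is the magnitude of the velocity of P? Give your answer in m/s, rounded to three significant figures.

7.29

ω = 309.8 rad/s.  Crank-pin speed |V_A| = rω = 7.1555 m/s, perpendicular to OA.
Rod angle: sinφ = −(r/L) sinθ ⇒ φ = -18.410°; ω_rod = −rω cosθ/√(L²−r²sin²θ) = -21.539 rad/s.
V_P = V_A + ω_rod × AP, with AP = 0.0365 m along the rod.
Components: V_Px = −rω sinθ − a·ω_rod·sinφ = -7.2525 m/s;  V_Py = rω cosθ + a·ω_rod·cosφ = +0.71733 m/s.
|V_P| = √(V_Px² + V_Py²) = 7.2879 m/s.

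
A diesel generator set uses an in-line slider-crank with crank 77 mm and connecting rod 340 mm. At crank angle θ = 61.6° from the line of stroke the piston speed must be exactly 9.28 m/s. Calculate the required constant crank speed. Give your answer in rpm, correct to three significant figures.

1180

For an in-line slider-crank, |v_piston| = rω|sinθ|·[1 + r cosθ/√(L² − r² sin²θ)].
With r = 0.077 m, L = 0.34 m, θ = 61.6°: the bracketed kinematic factor |dx/dθ| = 0.075178 m.
ω = v/|dx/dθ| = 9.28/0.075178 = 123.44 rad/s.
N = 60ω/(2π) = 1178.8 rpm.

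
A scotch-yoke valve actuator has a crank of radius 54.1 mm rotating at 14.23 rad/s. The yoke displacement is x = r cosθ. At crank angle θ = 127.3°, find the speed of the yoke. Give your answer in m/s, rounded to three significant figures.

ω = 14.23 rad/s
x = r cosθ ⇒ ẋ = −rω sinθ.
|v| = rω|sinθ| = 0.0541·14.23·|sin 127.3°| = 0.61239 m/s.

0.612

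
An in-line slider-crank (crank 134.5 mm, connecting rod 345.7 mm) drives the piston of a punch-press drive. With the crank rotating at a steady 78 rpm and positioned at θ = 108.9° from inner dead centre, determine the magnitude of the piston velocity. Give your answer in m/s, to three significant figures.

0.899

ω = 2π·78/60 = 8.168 rad/s
For an in-line slider-crank, x = r cosθ + √(L² − r² sin²θ), so v = −rω sinθ·[1 + r cosθ/√(L² − r² sin²θ)].
With r = 0.1345 m, L = 0.3457 m, θ = 108.9°: √(L² − r² sin²θ) = 0.32143 m.
v = −0.1345·8.168·0.94609·[1 + 0.1345·-0.32392/0.32143] = -0.8985 m/s.
|v| = 0.8985 m/s.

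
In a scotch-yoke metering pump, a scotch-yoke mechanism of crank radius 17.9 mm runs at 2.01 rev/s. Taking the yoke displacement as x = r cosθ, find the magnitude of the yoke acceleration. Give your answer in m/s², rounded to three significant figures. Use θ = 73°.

ω = 12.63 rad/s (from 2.01 rev/s).
x = r cosθ ⇒ ẍ = −rω² cosθ (ω constant).
|a| = rω²|cosθ| = 0.0179·(12.63)²·|cos 73°| = 0.83472 m/s².

0.835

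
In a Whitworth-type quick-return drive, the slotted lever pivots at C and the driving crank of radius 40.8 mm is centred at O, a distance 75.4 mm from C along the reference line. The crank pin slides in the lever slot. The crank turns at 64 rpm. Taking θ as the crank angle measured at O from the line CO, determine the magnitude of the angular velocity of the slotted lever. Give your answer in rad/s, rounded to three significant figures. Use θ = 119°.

0.266

ω = 6.702 rad/s (from 64 rpm).
Crank pin A relative to C: A = (d + r cosθ, r sinθ); lever angle φ = atan2(r sinθ, d + r cosθ).
Differentiating tanφ: φ̇ = rω(d cosθ + r)/(d² + r² + 2dr cosθ).
d² + r² + 2dr cosθ = |CA|² = 0.00436694 m²;  d cosθ + r = +0.0042454 m.
|ω_lever| = |0.0408·6.702·+0.0042454| / 0.00436694 = 0.26583 rad/s.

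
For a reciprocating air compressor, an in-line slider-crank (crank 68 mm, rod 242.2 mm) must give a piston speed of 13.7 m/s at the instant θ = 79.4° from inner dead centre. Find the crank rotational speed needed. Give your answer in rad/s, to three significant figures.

195

For an in-line slider-crank, |v_piston| = rω|sinθ|·[1 + r cosθ/√(L² − r² sin²θ)].
With r = 0.068 m, L = 0.2422 m, θ = 79.4°: the bracketed kinematic factor |dx/dθ| = 0.070431 m.
ω = v/|dx/dθ| = 13.7/0.070431 = 194.52 rad/s.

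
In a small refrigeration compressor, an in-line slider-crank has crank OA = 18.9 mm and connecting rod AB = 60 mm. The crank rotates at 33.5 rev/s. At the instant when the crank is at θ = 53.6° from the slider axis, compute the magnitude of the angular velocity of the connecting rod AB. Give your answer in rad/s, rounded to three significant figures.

40.7

ω = 210.5 rad/s (converted from 33.5 rev/s).
The rod makes angle φ with the slider axis where L sinφ = r sinθ; differentiating, L cosφ·φ̇ = r ω cosθ.
L cosφ = √(L² − r² sin²θ) = 0.058039 m.
|ω_rod| = r ω |cosθ| / √(L² − r² sin²θ) = 0.0189·210.5·0.59342/0.058039 = 40.675 rad/s.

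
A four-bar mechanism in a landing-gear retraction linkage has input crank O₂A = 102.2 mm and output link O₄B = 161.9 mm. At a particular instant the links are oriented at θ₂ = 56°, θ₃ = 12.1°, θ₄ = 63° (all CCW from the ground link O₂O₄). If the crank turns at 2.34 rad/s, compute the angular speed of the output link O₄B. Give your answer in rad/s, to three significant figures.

1.32

ω₂ = 2.34 rad/s
Differentiating the loop-closure r₂e^{iθ₂}+r₃e^{iθ₃}=r₁+r₄e^{iθ₄} gives r₂ω₂e^{iθ₂}+r₃ω₃e^{iθ₃}=r₄ω₄e^{iθ₄}.
Eliminating the other unknown: ω₄ = r₂ω₂ sin(θ₂−θ₃) / [r₄ sin(θ₄−θ₃)].
Numerator sine = +0.69340; denominator sine = +0.77605.
Result = 0.1022·2.34·(+0.69340) / (0.1619·(+0.77605)) = +1.3198 rad/s; magnitude 1.3198 rad/s.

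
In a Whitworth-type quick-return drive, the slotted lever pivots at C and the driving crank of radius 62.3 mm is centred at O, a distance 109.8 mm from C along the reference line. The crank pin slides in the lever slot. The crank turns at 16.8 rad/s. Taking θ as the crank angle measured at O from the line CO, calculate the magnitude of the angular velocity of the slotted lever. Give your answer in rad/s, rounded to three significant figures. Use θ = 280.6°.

4.68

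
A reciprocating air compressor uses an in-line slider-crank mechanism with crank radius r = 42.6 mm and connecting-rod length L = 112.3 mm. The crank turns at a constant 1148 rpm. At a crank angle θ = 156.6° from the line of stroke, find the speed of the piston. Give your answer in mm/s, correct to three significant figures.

ω = 2π·1148/60 = 120.2 rad/s
For an in-line slider-crank, x = r cosθ + √(L² − r² sin²θ), so v = −rω sinθ·[1 + r cosθ/√(L² − r² sin²θ)].
With r = 0.0426 m, L = 0.1123 m, θ = 156.6°: √(L² − r² sin²θ) = 0.11102 m.
v = −0.0426·120.2·0.39715·[1 + 0.0426·-0.91775/0.11102] = -1.3176 m/s.
|v| = 1.3176 m/s = 1317.6 mm/s.

1320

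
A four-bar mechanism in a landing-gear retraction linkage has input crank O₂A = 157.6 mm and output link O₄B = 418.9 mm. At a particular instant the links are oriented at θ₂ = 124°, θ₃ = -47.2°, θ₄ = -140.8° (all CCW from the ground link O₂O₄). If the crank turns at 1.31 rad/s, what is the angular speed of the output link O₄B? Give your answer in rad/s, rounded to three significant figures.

ω₂ = 1.31 rad/s
Differentiating the loop-closure r₂e^{iθ₂}+r₃e^{iθ₃}=r₁+r₄e^{iθ₄} gives r₂ω₂e^{iθ₂}+r₃ω₃e^{iθ₃}=r₄ω₄e^{iθ₄}.
Eliminating the other unknown: ω₄ = r₂ω₂ sin(θ₂−θ₃) / [r₄ sin(θ₄−θ₃)].
Numerator sine = +0.15299; denominator sine = -0.99803.
Result = 0.1576·1.31·(+0.15299) / (0.4189·(-0.99803)) = -0.075549 rad/s; magnitude 0.075549 rad/s.

0.0755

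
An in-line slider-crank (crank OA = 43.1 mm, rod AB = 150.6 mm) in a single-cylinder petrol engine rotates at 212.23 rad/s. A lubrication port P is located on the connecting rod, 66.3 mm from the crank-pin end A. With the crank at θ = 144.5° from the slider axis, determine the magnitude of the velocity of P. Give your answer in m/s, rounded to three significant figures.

6.33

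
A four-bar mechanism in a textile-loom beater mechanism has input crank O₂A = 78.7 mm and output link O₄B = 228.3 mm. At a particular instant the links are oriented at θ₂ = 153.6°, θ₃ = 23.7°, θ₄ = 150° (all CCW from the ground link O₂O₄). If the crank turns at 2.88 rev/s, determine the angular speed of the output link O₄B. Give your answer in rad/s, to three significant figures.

ω₂ = 18.1 rad/s (from 2.88 rev/s).
Differentiating the loop-closure r₂e^{iθ₂}+r₃e^{iθ₃}=r₁+r₄e^{iθ₄} gives r₂ω₂e^{iθ₂}+r₃ω₃e^{iθ₃}=r₄ω₄e^{iθ₄}.
Eliminating the other unknown: ω₄ = r₂ω₂ sin(θ₂−θ₃) / [r₄ sin(θ₄−θ₃)].
Numerator sine = +0.76717; denominator sine = +0.80593.
Result = 0.0787·18.1·(+0.76717) / (0.2283·(+0.80593)) = +5.9379 rad/s; magnitude 5.9379 rad/s.

5.94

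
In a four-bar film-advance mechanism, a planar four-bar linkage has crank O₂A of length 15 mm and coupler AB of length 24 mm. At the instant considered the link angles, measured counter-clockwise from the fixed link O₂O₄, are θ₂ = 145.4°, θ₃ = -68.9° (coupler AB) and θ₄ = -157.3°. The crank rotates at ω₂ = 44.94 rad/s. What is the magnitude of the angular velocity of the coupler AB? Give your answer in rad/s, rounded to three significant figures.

ω₂ = 44.94 rad/s
Differentiating the loop-closure r₂e^{iθ₂}+r₃e^{iθ₃}=r₁+r₄e^{iθ₄} gives r₂ω₂e^{iθ₂}+r₃ω₃e^{iθ₃}=r₄ω₄e^{iθ₄}.
Eliminating the other unknown: ω₃ = r₂ω₂ sin(θ₄−θ₂) / [r₃ sin(θ₃−θ₄)].
Numerator sine = +0.84151; denominator sine = +0.99961.
Result = 0.015·44.94·(+0.84151) / (0.024·(+0.99961)) = +23.645 rad/s; magnitude 23.645 rad/s.

23.6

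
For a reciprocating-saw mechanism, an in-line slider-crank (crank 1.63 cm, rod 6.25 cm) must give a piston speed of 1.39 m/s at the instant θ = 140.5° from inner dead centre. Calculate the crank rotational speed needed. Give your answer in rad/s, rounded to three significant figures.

For an in-line slider-crank, |v_piston| = rω|sinθ|·[1 + r cosθ/√(L² − r² sin²θ)].
With r = 0.0163 m, L = 0.0625 m, θ = 140.5°: the bracketed kinematic factor |dx/dθ| = 0.0082523 m.
ω = v/|dx/dθ| = 1.39/0.0082523 = 168.44 rad/s.

168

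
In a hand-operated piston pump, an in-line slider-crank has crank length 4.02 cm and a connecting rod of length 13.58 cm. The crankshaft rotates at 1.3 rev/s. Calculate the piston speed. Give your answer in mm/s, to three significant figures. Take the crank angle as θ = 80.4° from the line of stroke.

ω = 2π·1.3 = 8.168 rad/s
For an in-line slider-crank, x = r cosθ + √(L² − r² sin²θ), so v = −rω sinθ·[1 + r cosθ/√(L² − r² sin²θ)].
With r = 0.0402 m, L = 0.1358 m, θ = 80.4°: √(L² − r² sin²θ) = 0.12989 m.
v = −0.0402·8.168·0.98600·[1 + 0.0402·0.16677/0.12989] = -0.34047 m/s.
|v| = 0.34047 m/s = 340.47 mm/s.

340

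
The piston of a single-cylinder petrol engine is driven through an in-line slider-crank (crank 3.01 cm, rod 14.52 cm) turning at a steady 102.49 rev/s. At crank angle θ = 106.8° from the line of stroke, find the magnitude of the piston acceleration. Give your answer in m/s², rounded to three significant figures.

5800

ω = 2π·102 = 644 rad/s
x(θ) = r cosθ + √(L² − r² sin²θ); with ω constant, a = ω²·d²x/dθ².
d²x/dθ² = −r cosθ − r²(cos2θ)/√u − r⁴ sin²2θ/(4u^{3/2}),  u = L² − r² sin²θ = 0.0202527 m².
Substituting r = 0.0301 m, L = 0.1452 m, θ = 106.8°: d²x/dθ² = +0.013981 m.
a = ω²·d²x/dθ² = (644)²·(+0.013981) = +5797.7 m/s²;  |a| = 5797.7 m/s².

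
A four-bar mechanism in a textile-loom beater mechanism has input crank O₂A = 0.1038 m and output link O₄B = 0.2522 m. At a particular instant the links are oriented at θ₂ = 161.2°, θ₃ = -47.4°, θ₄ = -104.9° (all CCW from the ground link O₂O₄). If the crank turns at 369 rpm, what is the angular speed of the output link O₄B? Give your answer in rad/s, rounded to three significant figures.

ω₂ = 38.64 rad/s (from 369 rpm).
Differentiating the loop-closure r₂e^{iθ₂}+r₃e^{iθ₃}=r₁+r₄e^{iθ₄} gives r₂ω₂e^{iθ₂}+r₃ω₃e^{iθ₃}=r₄ω₄e^{iθ₄}.
Eliminating the other unknown: ω₄ = r₂ω₂ sin(θ₂−θ₃) / [r₄ sin(θ₄−θ₃)].
Numerator sine = -0.47869; denominator sine = -0.84339.
Result = 0.1038·38.64·(-0.47869) / (0.2522·(-0.84339)) = +9.0268 rad/s; magnitude 9.0268 rad/s.

9.03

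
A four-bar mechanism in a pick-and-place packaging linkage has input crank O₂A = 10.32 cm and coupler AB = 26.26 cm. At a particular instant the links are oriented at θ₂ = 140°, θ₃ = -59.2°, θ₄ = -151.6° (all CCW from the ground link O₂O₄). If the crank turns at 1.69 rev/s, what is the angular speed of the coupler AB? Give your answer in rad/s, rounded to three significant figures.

3.88

ω₂ = 10.62 rad/s (from 1.69 rev/s).
Differentiating the loop-closure r₂e^{iθ₂}+r₃e^{iθ₃}=r₁+r₄e^{iθ₄} gives r₂ω₂e^{iθ₂}+r₃ω₃e^{iθ₃}=r₄ω₄e^{iθ₄}.
Eliminating the other unknown: ω₃ = r₂ω₂ sin(θ₄−θ₂) / [r₃ sin(θ₃−θ₄)].
Numerator sine = +0.92978; denominator sine = +0.99912.
Result = 0.1032·10.62·(+0.92978) / (0.2626·(+0.99912)) = +3.8834 rad/s; magnitude 3.8834 rad/s.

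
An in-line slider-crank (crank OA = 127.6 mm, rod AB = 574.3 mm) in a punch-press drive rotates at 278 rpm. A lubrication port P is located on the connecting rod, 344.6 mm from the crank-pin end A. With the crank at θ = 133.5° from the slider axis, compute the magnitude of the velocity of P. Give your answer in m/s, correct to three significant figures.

ω = 29.11 rad/s.  Crank-pin speed |V_A| = rω = 3.7147 m/s, perpendicular to OA.
Rod angle: sinφ = −(r/L) sinθ ⇒ φ = -9.275°; ω_rod = −rω cosθ/√(L²−r²sin²θ) = +4.5114 rad/s.
V_P = V_A + ω_rod × AP, with AP = 0.3446 m along the rod.
Components: V_Px = −rω sinθ − a·ω_rod·sinφ = -2.444 m/s;  V_Py = rω cosθ + a·ω_rod·cosφ = -1.0227 m/s.
|V_P| = √(V_Px² + V_Py²) = 2.6494 m/s.

2.65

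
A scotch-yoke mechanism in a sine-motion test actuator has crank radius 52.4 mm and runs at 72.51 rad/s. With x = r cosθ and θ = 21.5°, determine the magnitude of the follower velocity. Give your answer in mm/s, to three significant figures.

1390

ω = 72.51 rad/s
x = r cosθ ⇒ ẋ = −rω sinθ.
|v| = rω|sinθ| = 0.0524·72.51·|sin 21.5°| = 1.3925 m/s = 1392.5 mm/s.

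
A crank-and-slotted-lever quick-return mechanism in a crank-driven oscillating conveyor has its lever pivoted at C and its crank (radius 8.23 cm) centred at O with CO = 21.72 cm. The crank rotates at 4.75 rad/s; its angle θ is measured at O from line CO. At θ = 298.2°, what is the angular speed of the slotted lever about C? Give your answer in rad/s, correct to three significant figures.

1.02

ω = 4.75 rad/s
Crank pin A relative to C: A = (d + r cosθ, r sinθ); lever angle φ = atan2(r sinθ, d + r cosθ).
Differentiating tanφ: φ̇ = rω(d cosθ + r)/(d² + r² + 2dr cosθ).
d² + r² + 2dr cosθ = |CA|² = 0.0708433 m²;  d cosθ + r = +0.18494 m.
|ω_lever| = |0.0823·4.75·+0.18494| / 0.0708433 = 1.0205 rad/s.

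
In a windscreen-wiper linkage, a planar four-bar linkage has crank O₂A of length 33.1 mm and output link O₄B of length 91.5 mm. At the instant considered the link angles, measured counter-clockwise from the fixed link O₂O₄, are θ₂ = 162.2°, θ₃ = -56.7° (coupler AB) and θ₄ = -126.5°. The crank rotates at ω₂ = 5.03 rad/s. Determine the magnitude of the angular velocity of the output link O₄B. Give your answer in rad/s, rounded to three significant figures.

1.22

ω₂ = 5.03 rad/s
Differentiating the loop-closure r₂e^{iθ₂}+r₃e^{iθ₃}=r₁+r₄e^{iθ₄} gives r₂ω₂e^{iθ₂}+r₃ω₃e^{iθ₃}=r₄ω₄e^{iθ₄}.
Eliminating the other unknown: ω₄ = r₂ω₂ sin(θ₂−θ₃) / [r₄ sin(θ₄−θ₃)].
Numerator sine = -0.62796; denominator sine = -0.93849.
Result = 0.0331·5.03·(-0.62796) / (0.0915·(-0.93849)) = +1.2175 rad/s; magnitude 1.2175 rad/s.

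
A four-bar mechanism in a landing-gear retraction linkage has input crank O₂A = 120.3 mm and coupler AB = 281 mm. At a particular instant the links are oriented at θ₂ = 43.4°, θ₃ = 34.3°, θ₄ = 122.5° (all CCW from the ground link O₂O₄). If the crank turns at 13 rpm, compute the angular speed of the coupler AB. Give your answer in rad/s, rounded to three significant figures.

0.573

ω₂ = 1.361 rad/s (from 13 rpm).
Differentiating the loop-closure r₂e^{iθ₂}+r₃e^{iθ₃}=r₁+r₄e^{iθ₄} gives r₂ω₂e^{iθ₂}+r₃ω₃e^{iθ₃}=r₄ω₄e^{iθ₄}.
Eliminating the other unknown: ω₃ = r₂ω₂ sin(θ₄−θ₂) / [r₃ sin(θ₃−θ₄)].
Numerator sine = +0.98196; denominator sine = -0.99951.
Result = 0.1203·1.361·(+0.98196) / (0.281·(-0.99951)) = -0.57258 rad/s; magnitude 0.57258 rad/s.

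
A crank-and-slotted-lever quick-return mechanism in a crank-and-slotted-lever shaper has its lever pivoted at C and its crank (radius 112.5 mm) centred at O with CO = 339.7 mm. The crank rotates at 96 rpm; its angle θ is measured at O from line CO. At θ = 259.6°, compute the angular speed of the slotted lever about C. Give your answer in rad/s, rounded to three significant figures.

ω = 10.05 rad/s (from 96 rpm).
Crank pin A relative to C: A = (d + r cosθ, r sinθ); lever angle φ = atan2(r sinθ, d + r cosθ).
Differentiating tanφ: φ̇ = rω(d cosθ + r)/(d² + r² + 2dr cosθ).
d² + r² + 2dr cosθ = |CA|² = 0.114255 m²;  d cosθ + r = +0.051178 m.
|ω_lever| = |0.1125·10.05·+0.051178| / 0.114255 = 0.50659 rad/s.

0.507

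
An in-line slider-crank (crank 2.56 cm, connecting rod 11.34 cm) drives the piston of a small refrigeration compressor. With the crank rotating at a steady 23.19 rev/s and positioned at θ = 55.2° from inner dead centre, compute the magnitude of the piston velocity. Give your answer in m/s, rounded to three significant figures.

ω = 2π·23.2 = 145.7 rad/s
For an in-line slider-crank, x = r cosθ + √(L² − r² sin²θ), so v = −rω sinθ·[1 + r cosθ/√(L² − r² sin²θ)].
With r = 0.0256 m, L = 0.1134 m, θ = 55.2°: √(L² − r² sin²θ) = 0.11143 m.
v = −0.0256·145.7·0.82115·[1 + 0.0256·0.57071/0.11143] = -3.4646 m/s.
|v| = 3.4646 m/s.

3.46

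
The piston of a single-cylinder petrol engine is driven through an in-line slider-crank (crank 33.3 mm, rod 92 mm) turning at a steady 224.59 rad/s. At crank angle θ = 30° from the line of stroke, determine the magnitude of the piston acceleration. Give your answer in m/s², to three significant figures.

1780

ω = 224.6 rad/s
x(θ) = r cosθ + √(L² − r² sin²θ); with ω constant, a = ω²·d²x/dθ².
d²x/dθ² = −r cosθ − r²(cos2θ)/√u − r⁴ sin²2θ/(4u^{3/2}),  u = L² − r² sin²θ = 0.00818678 m².
Substituting r = 0.0333 m, L = 0.092 m, θ = 30°: d²x/dθ² = -0.035278 m.
a = ω²·d²x/dθ² = (224.6)²·(-0.035278) = -1779.4 m/s²;  |a| = 1779.4 m/s².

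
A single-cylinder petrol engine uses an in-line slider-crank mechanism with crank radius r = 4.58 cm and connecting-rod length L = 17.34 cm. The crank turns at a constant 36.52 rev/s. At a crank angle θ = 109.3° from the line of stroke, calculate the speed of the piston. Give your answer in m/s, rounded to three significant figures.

9.02

ω = 2π·36.5 = 229.5 rad/s
For an in-line slider-crank, x = r cosθ + √(L² − r² sin²θ), so v = −rω sinθ·[1 + r cosθ/√(L² − r² sin²θ)].
With r = 0.0458 m, L = 0.1734 m, θ = 109.3°: √(L² − r² sin²θ) = 0.16793 m.
v = −0.0458·229.5·0.94380·[1 + 0.0458·-0.33051/0.16793] = -9.0246 m/s.
|v| = 9.0246 m/s.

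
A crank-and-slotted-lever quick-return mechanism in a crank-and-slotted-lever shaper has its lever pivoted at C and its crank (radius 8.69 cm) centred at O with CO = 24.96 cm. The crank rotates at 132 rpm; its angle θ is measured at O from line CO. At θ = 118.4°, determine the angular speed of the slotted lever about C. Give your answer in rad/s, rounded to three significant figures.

0.776

ω = 13.82 rad/s (from 132 rpm).
Crank pin A relative to C: A = (d + r cosθ, r sinθ); lever angle φ = atan2(r sinθ, d + r cosθ).
Differentiating tanφ: φ̇ = rω(d cosθ + r)/(d² + r² + 2dr cosθ).
d² + r² + 2dr cosθ = |CA|² = 0.049219 m²;  d cosθ + r = -0.031816 m.
|ω_lever| = |0.0869·13.82·-0.031816| / 0.049219 = 0.77648 rad/s.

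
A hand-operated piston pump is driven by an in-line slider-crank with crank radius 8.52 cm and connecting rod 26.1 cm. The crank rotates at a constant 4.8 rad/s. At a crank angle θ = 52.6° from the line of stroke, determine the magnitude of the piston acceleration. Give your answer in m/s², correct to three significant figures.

ω = 4.8 rad/s
x(θ) = r cosθ + √(L² − r² sin²θ); with ω constant, a = ω²·d²x/dθ².
d²x/dθ² = −r cosθ − r²(cos2θ)/√u − r⁴ sin²2θ/(4u^{3/2}),  u = L² − r² sin²θ = 0.0635399 m².
Substituting r = 0.0852 m, L = 0.261 m, θ = 52.6°: d²x/dθ² = -0.044964 m.
a = ω²·d²x/dθ² = (4.8)²·(-0.044964) = -1.036 m/s²;  |a| = 1.036 m/s².

1.04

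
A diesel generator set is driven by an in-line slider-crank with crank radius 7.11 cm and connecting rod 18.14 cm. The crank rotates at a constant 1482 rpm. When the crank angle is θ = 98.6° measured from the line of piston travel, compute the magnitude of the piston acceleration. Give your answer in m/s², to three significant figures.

ω = 2π·1482/60 = 155.2 rad/s
x(θ) = r cosθ + √(L² − r² sin²θ); with ω constant, a = ω²·d²x/dθ².
d²x/dθ² = −r cosθ − r²(cos2θ)/√u − r⁴ sin²2θ/(4u^{3/2}),  u = L² − r² sin²θ = 0.0279638 m².
Substituting r = 0.0711 m, L = 0.1814 m, θ = 98.6°: d²x/dθ² = +0.039391 m.
a = ω²·d²x/dθ² = (155.2)²·(+0.039391) = +948.74 m/s²;  |a| = 948.74 m/s².

949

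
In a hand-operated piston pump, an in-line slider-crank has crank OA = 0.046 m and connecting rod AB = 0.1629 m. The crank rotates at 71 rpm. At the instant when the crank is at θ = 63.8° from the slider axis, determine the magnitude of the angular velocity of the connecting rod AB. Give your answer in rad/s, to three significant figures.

0.958

ω = 7.435 rad/s (converted from 71 rpm).
The rod makes angle φ with the slider axis where L sinφ = r sinθ; differentiating, L cosφ·φ̇ = r ω cosθ.
L cosφ = √(L² − r² sin²θ) = 0.15758 m.
|ω_rod| = r ω |cosθ| / √(L² − r² sin²θ) = 0.046·7.435·0.44151/0.15758 = 0.95823 rad/s.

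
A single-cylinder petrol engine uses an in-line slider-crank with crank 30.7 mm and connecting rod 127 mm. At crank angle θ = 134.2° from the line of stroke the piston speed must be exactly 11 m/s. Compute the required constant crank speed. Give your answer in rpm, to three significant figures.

For an in-line slider-crank, |v_piston| = rω|sinθ|·[1 + r cosθ/√(L² − r² sin²θ)].
With r = 0.0307 m, L = 0.127 m, θ = 134.2°: the bracketed kinematic factor |dx/dθ| = 0.018243 m.
ω = v/|dx/dθ| = 11/0.018243 = 602.97 rad/s.
N = 60ω/(2π) = 5757.9 rpm.

5760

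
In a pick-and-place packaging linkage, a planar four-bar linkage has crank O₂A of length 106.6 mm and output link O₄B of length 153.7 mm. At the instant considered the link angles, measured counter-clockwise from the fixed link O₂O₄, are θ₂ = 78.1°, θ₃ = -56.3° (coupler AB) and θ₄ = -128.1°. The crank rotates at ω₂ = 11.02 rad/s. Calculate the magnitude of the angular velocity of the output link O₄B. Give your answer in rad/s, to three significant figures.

5.75

ω₂ = 11.02 rad/s
Differentiating the loop-closure r₂e^{iθ₂}+r₃e^{iθ₃}=r₁+r₄e^{iθ₄} gives r₂ω₂e^{iθ₂}+r₃ω₃e^{iθ₃}=r₄ω₄e^{iθ₄}.
Eliminating the other unknown: ω₄ = r₂ω₂ sin(θ₂−θ₃) / [r₄ sin(θ₄−θ₃)].
Numerator sine = +0.71447; denominator sine = -0.94997.
Result = 0.1066·11.02·(+0.71447) / (0.1537·(-0.94997)) = -5.7483 rad/s; magnitude 5.7483 rad/s.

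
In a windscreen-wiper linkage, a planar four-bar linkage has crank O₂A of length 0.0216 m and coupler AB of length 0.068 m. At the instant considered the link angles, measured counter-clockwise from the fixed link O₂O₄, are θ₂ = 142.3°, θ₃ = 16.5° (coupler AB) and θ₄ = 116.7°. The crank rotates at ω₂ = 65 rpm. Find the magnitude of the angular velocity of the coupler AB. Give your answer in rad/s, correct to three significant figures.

0.949

ω₂ = 6.807 rad/s (from 65 rpm).
Differentiating the loop-closure r₂e^{iθ₂}+r₃e^{iθ₃}=r₁+r₄e^{iθ₄} gives r₂ω₂e^{iθ₂}+r₃ω₃e^{iθ₃}=r₄ω₄e^{iθ₄}.
Eliminating the other unknown: ω₃ = r₂ω₂ sin(θ₄−θ₂) / [r₃ sin(θ₃−θ₄)].
Numerator sine = -0.43209; denominator sine = -0.98420.
Result = 0.0216·6.807·(-0.43209) / (0.068·(-0.98420)) = +0.94924 rad/s; magnitude 0.94924 rad/s.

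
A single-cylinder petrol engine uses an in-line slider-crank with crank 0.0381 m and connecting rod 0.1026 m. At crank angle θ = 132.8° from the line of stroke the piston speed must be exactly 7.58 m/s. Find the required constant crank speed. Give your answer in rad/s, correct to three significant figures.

368

For an in-line slider-crank, |v_piston| = rω|sinθ|·[1 + r cosθ/√(L² − r² sin²θ)].
With r = 0.0381 m, L = 0.1026 m, θ = 132.8°: the bracketed kinematic factor |dx/dθ| = 0.020624 m.
ω = v/|dx/dθ| = 7.58/0.020624 = 367.52 rad/s.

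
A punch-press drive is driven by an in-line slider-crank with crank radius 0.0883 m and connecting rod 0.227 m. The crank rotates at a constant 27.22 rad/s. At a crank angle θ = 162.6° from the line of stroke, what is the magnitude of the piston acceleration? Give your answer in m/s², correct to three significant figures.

41.1

ω = 27.22 rad/s
x(θ) = r cosθ + √(L² − r² sin²θ); with ω constant, a = ω²·d²x/dθ².
d²x/dθ² = −r cosθ − r²(cos2θ)/√u − r⁴ sin²2θ/(4u^{3/2}),  u = L² − r² sin²θ = 0.0508318 m².
Substituting r = 0.0883 m, L = 0.227 m, θ = 162.6°: d²x/dθ² = +0.05543 m.
a = ω²·d²x/dθ² = (27.22)²·(+0.05543) = +41.07 m/s²;  |a| = 41.07 m/s².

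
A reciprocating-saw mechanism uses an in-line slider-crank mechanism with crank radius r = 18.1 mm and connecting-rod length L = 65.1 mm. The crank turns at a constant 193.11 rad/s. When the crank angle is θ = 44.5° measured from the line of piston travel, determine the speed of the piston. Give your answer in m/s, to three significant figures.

2.95

ω = 193.1 rad/s
For an in-line slider-crank, x = r cosθ + √(L² − r² sin²θ), so v = −rω sinθ·[1 + r cosθ/√(L² − r² sin²θ)].
With r = 0.0181 m, L = 0.0651 m, θ = 44.5°: √(L² − r² sin²θ) = 0.063852 m.
v = −0.0181·193.1·0.70091·[1 + 0.0181·0.71325/0.063852] = -2.9452 m/s.
|v| = 2.9452 m/s.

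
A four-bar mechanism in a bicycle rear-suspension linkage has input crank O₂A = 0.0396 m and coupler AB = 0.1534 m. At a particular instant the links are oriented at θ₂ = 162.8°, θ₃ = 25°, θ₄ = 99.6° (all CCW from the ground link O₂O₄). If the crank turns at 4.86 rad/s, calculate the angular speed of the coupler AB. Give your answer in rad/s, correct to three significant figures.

ω₂ = 4.86 rad/s
Differentiating the loop-closure r₂e^{iθ₂}+r₃e^{iθ₃}=r₁+r₄e^{iθ₄} gives r₂ω₂e^{iθ₂}+r₃ω₃e^{iθ₃}=r₄ω₄e^{iθ₄}.
Eliminating the other unknown: ω₃ = r₂ω₂ sin(θ₄−θ₂) / [r₃ sin(θ₃−θ₄)].
Numerator sine = -0.89259; denominator sine = -0.96410.
Result = 0.0396·4.86·(-0.89259) / (0.1534·(-0.96410)) = +1.1615 rad/s; magnitude 1.1615 rad/s.

1.16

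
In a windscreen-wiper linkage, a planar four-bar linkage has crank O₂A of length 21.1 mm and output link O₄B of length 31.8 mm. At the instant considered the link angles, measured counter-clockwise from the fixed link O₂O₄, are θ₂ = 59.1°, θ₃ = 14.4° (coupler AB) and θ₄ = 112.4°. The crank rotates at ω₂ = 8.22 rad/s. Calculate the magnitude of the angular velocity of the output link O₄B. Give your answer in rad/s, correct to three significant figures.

3.87

ω₂ = 8.22 rad/s
Differentiating the loop-closure r₂e^{iθ₂}+r₃e^{iθ₃}=r₁+r₄e^{iθ₄} gives r₂ω₂e^{iθ₂}+r₃ω₃e^{iθ₃}=r₄ω₄e^{iθ₄}.
Eliminating the other unknown: ω₄ = r₂ω₂ sin(θ₂−θ₃) / [r₄ sin(θ₄−θ₃)].
Numerator sine = +0.70339; denominator sine = +0.99027.
Result = 0.0211·8.22·(+0.70339) / (0.0318·(+0.99027)) = +3.8741 rad/s; magnitude 3.8741 rad/s.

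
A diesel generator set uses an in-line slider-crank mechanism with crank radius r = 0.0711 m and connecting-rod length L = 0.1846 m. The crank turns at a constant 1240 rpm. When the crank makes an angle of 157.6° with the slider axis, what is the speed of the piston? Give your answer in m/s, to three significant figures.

2.25

ω = 2π·1240/60 = 129.9 rad/s
For an in-line slider-crank, x = r cosθ + √(L² − r² sin²θ), so v = −rω sinθ·[1 + r cosθ/√(L² − r² sin²θ)].
With r = 0.0711 m, L = 0.1846 m, θ = 157.6°: √(L² − r² sin²θ) = 0.1826 m.
v = −0.0711·129.9·0.38107·[1 + 0.0711·-0.92455/0.1826] = -2.2517 m/s.
|v| = 2.2517 m/s.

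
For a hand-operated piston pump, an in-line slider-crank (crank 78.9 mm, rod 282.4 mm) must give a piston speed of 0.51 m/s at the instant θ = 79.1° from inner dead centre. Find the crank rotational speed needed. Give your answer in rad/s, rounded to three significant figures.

For an in-line slider-crank, |v_piston| = rω|sinθ|·[1 + r cosθ/√(L² − r² sin²θ)].
With r = 0.0789 m, L = 0.2824 m, θ = 79.1°: the bracketed kinematic factor |dx/dθ| = 0.081733 m.
ω = v/|dx/dθ| = 0.51/0.081733 = 6.2398 rad/s.

6.24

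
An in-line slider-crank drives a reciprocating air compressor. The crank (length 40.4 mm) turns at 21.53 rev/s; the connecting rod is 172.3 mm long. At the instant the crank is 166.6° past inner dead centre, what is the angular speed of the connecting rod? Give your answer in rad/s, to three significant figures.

30.9

ω = 135.3 rad/s (converted from 21.53 rev/s).
The rod makes angle φ with the slider axis where L sinφ = r sinθ; differentiating, L cosφ·φ̇ = r ω cosθ.
L cosφ = √(L² − r² sin²θ) = 0.17205 m.
|ω_rod| = r ω |cosθ| / √(L² − r² sin²θ) = 0.0404·135.3·0.97278/0.17205 = 30.901 rad/s.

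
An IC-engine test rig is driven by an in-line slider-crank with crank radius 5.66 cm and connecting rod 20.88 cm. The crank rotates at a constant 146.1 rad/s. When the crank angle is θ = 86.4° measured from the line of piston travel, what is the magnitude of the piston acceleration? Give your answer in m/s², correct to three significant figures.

262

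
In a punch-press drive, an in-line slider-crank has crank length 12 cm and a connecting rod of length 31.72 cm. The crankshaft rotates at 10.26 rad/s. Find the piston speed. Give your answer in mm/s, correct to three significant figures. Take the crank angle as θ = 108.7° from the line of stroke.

1010

ω = 10.26 rad/s
For an in-line slider-crank, x = r cosθ + √(L² − r² sin²θ), so v = −rω sinθ·[1 + r cosθ/√(L² − r² sin²θ)].
With r = 0.12 m, L = 0.3172 m, θ = 108.7°: √(L² − r² sin²θ) = 0.29614 m.
v = −0.12·10.26·0.94721·[1 + 0.12·-0.32061/0.29614] = -1.0147 m/s.
|v| = 1.0147 m/s = 1014.7 mm/s.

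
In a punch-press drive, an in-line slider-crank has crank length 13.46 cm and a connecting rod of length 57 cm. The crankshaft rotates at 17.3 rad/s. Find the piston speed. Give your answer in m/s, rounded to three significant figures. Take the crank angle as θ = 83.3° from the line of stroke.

2.38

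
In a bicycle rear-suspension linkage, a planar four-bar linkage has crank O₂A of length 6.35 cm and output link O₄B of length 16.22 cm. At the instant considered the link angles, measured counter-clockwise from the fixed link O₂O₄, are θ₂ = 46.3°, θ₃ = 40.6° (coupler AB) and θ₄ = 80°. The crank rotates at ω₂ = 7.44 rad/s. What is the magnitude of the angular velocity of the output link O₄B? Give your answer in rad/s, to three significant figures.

0.456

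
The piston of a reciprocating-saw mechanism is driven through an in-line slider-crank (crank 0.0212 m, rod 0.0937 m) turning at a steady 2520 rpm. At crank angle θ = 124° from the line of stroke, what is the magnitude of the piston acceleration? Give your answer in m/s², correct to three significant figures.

949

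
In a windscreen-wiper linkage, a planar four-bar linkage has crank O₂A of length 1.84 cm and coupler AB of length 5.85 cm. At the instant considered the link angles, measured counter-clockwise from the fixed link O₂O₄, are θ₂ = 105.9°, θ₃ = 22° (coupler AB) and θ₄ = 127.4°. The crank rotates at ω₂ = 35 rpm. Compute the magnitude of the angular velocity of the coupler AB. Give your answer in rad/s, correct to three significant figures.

ω₂ = 3.665 rad/s (from 35 rpm).
Differentiating the loop-closure r₂e^{iθ₂}+r₃e^{iθ₃}=r₁+r₄e^{iθ₄} gives r₂ω₂e^{iθ₂}+r₃ω₃e^{iθ₃}=r₄ω₄e^{iθ₄}.
Eliminating the other unknown: ω₃ = r₂ω₂ sin(θ₄−θ₂) / [r₃ sin(θ₃−θ₄)].
Numerator sine = +0.36650; denominator sine = -0.96410.
Result = 0.0184·3.665·(+0.36650) / (0.0585·(-0.96410)) = -0.43824 rad/s; magnitude 0.43824 rad/s.

0.438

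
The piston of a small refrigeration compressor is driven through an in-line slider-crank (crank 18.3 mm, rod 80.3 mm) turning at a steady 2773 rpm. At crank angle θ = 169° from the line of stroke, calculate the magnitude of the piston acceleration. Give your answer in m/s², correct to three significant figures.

1190

ω = 2π·2773/60 = 290.4 rad/s
x(θ) = r cosθ + √(L² − r² sin²θ); with ω constant, a = ω²·d²x/dθ².
d²x/dθ² = −r cosθ − r²(cos2θ)/√u − r⁴ sin²2θ/(4u^{3/2}),  u = L² − r² sin²θ = 0.0064359 m².
Substituting r = 0.0183 m, L = 0.0803 m, θ = 169°: d²x/dθ² = +0.014086 m.
a = ω²·d²x/dθ² = (290.4)²·(+0.014086) = +1187.8 m/s²;  |a| = 1187.8 m/s².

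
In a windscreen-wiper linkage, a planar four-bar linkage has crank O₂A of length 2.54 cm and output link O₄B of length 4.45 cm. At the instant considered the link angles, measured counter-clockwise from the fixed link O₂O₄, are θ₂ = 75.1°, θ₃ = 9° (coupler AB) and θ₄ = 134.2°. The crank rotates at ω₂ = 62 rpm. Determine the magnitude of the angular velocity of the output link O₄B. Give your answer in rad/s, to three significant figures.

ω₂ = 6.493 rad/s (from 62 rpm).
Differentiating the loop-closure r₂e^{iθ₂}+r₃e^{iθ₃}=r₁+r₄e^{iθ₄} gives r₂ω₂e^{iθ₂}+r₃ω₃e^{iθ₃}=r₄ω₄e^{iθ₄}.
Eliminating the other unknown: ω₄ = r₂ω₂ sin(θ₂−θ₃) / [r₄ sin(θ₄−θ₃)].
Numerator sine = +0.91425; denominator sine = +0.81714.
Result = 0.0254·6.493·(+0.91425) / (0.0445·(+0.81714)) = +4.1463 rad/s; magnitude 4.1463 rad/s.

4.15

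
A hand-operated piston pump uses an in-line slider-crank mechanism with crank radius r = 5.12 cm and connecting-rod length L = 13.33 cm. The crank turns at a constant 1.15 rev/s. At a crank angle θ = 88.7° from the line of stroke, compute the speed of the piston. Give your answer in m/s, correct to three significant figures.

0.373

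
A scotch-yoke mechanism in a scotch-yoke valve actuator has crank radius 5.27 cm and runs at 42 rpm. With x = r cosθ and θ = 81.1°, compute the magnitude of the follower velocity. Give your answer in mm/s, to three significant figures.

229

ω = 4.398 rad/s (from 42 rpm).
x = r cosθ ⇒ ẋ = −rω sinθ.
|v| = rω|sinθ| = 0.0527·4.398·|sin 81.1°| = 0.229 m/s = 229 mm/s.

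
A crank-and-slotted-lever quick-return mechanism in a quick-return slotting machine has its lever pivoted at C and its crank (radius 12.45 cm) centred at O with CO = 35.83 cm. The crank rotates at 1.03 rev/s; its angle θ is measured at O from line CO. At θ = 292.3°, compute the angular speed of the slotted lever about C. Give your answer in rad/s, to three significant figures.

ω = 6.472 rad/s (from 1.03 rev/s).
Crank pin A relative to C: A = (d + r cosθ, r sinθ); lever angle φ = atan2(r sinθ, d + r cosθ).
Differentiating tanφ: φ̇ = rω(d cosθ + r)/(d² + r² + 2dr cosθ).
d² + r² + 2dr cosθ = |CA|² = 0.177733 m²;  d cosθ + r = +0.26046 m.
|ω_lever| = |0.1245·6.472·+0.26046| / 0.177733 = 1.1808 rad/s.

1.18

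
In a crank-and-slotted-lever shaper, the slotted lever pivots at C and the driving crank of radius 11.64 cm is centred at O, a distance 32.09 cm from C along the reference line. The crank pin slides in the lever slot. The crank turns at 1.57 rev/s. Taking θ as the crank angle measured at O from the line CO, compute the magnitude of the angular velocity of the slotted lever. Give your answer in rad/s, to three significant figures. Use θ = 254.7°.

ω = 9.865 rad/s (from 1.57 rev/s).
Crank pin A relative to C: A = (d + r cosθ, r sinθ); lever angle φ = atan2(r sinθ, d + r cosθ).
Differentiating tanφ: φ̇ = rω(d cosθ + r)/(d² + r² + 2dr cosθ).
d² + r² + 2dr cosθ = |CA|² = 0.096813 m²;  d cosθ + r = +0.031723 m.
|ω_lever| = |0.1164·9.865·+0.031723| / 0.096813 = 0.37625 rad/s.

0.376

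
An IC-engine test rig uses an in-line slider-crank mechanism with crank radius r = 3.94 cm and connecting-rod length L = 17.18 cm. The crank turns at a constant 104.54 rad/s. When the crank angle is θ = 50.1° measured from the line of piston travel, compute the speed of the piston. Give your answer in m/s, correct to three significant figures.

3.63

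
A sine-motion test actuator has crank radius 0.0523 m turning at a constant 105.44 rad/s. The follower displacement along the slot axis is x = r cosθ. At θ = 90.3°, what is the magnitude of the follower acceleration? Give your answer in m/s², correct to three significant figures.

3.04

ω = 105.4 rad/s
x = r cosθ ⇒ ẍ = −rω² cosθ (ω constant).
|a| = rω²|cosθ| = 0.0523·(105.4)²·|cos 90.3°| = 3.0445 m/s².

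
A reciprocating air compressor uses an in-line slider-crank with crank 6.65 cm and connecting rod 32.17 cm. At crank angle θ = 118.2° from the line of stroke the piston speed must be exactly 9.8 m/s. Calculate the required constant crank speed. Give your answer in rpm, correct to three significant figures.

For an in-line slider-crank, |v_piston| = rω|sinθ|·[1 + r cosθ/√(L² − r² sin²θ)].
With r = 0.0665 m, L = 0.3217 m, θ = 118.2°: the bracketed kinematic factor |dx/dθ| = 0.052784 m.
ω = v/|dx/dθ| = 9.8/0.052784 = 185.66 rad/s.
N = 60ω/(2π) = 1772.9 rpm.

1770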